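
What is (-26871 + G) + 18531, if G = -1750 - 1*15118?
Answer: -25208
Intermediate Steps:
G = -16868 (G = -1750 - 15118 = -16868)
(-26871 + G) + 18531 = (-26871 - 16868) + 18531 = -43739 + 18531 = -25208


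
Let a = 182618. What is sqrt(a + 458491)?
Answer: sqrt(641109) ≈ 800.69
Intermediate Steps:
sqrt(a + 458491) = sqrt(182618 + 458491) = sqrt(641109)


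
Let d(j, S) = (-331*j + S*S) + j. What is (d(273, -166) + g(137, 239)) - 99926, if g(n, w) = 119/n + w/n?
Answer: -22256662/137 ≈ -1.6246e+5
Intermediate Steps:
d(j, S) = S² - 330*j (d(j, S) = (-331*j + S²) + j = (S² - 331*j) + j = S² - 330*j)
(d(273, -166) + g(137, 239)) - 99926 = (((-166)² - 330*273) + (119 + 239)/137) - 99926 = ((27556 - 90090) + (1/137)*358) - 99926 = (-62534 + 358/137) - 99926 = -8566800/137 - 99926 = -22256662/137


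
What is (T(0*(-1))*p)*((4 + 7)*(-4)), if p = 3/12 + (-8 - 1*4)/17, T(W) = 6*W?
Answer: 0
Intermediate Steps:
p = -31/68 (p = 3*(1/12) + (-8 - 4)*(1/17) = 1/4 - 12*1/17 = 1/4 - 12/17 = -31/68 ≈ -0.45588)
(T(0*(-1))*p)*((4 + 7)*(-4)) = ((6*(0*(-1)))*(-31/68))*((4 + 7)*(-4)) = ((6*0)*(-31/68))*(11*(-4)) = (0*(-31/68))*(-44) = 0*(-44) = 0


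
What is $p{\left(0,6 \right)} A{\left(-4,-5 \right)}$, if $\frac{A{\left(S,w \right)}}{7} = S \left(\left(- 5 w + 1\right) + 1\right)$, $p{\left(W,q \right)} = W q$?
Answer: $0$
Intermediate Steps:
$A{\left(S,w \right)} = 7 S \left(2 - 5 w\right)$ ($A{\left(S,w \right)} = 7 S \left(\left(- 5 w + 1\right) + 1\right) = 7 S \left(\left(1 - 5 w\right) + 1\right) = 7 S \left(2 - 5 w\right)$)
$p{\left(0,6 \right)} A{\left(-4,-5 \right)} = 0 \cdot 6 \cdot 7 \left(-4\right) \left(2 - -25\right) = 0 \cdot 7 \left(-4\right) \left(2 + 25\right) = 0 \cdot 7 \left(-4\right) 27 = 0 \left(-756\right) = 0$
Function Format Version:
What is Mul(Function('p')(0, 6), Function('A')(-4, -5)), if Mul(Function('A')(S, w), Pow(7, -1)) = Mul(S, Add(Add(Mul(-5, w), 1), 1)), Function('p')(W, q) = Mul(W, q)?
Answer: 0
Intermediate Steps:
Function('A')(S, w) = Mul(7, S, Add(2, Mul(-5, w))) (Function('A')(S, w) = Mul(7, Mul(S, Add(Add(Mul(-5, w), 1), 1))) = Mul(7, Mul(S, Add(Add(1, Mul(-5, w)), 1))) = Mul(7, Mul(S, Add(2, Mul(-5, w)))) = Mul(7, S, Add(2, Mul(-5, w))))
Mul(Function('p')(0, 6), Function('A')(-4, -5)) = Mul(Mul(0, 6), Mul(7, -4, Add(2, Mul(-5, -5)))) = Mul(0, Mul(7, -4, Add(2, 25))) = Mul(0, Mul(7, -4, 27)) = Mul(0, -756) = 0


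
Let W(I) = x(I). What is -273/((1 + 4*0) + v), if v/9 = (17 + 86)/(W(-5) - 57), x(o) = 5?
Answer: 2028/125 ≈ 16.224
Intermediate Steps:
W(I) = 5
v = -927/52 (v = 9*((17 + 86)/(5 - 57)) = 9*(103/(-52)) = 9*(103*(-1/52)) = 9*(-103/52) = -927/52 ≈ -17.827)
-273/((1 + 4*0) + v) = -273/((1 + 4*0) - 927/52) = -273/((1 + 0) - 927/52) = -273/(1 - 927/52) = -273/(-875/52) = -52/875*(-273) = 2028/125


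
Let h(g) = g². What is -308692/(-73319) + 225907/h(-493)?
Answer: 91590557241/17820109631 ≈ 5.1397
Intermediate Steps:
-308692/(-73319) + 225907/h(-493) = -308692/(-73319) + 225907/((-493)²) = -308692*(-1/73319) + 225907/243049 = 308692/73319 + 225907*(1/243049) = 308692/73319 + 225907/243049 = 91590557241/17820109631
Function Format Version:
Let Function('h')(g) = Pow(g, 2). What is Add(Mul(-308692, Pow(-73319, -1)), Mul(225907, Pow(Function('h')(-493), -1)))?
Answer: Rational(91590557241, 17820109631) ≈ 5.1397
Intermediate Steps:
Add(Mul(-308692, Pow(-73319, -1)), Mul(225907, Pow(Function('h')(-493), -1))) = Add(Mul(-308692, Pow(-73319, -1)), Mul(225907, Pow(Pow(-493, 2), -1))) = Add(Mul(-308692, Rational(-1, 73319)), Mul(225907, Pow(243049, -1))) = Add(Rational(308692, 73319), Mul(225907, Rational(1, 243049))) = Add(Rational(308692, 73319), Rational(225907, 243049)) = Rational(91590557241, 17820109631)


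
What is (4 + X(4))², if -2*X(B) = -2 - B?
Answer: 49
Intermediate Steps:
X(B) = 1 + B/2 (X(B) = -(-2 - B)/2 = 1 + B/2)
(4 + X(4))² = (4 + (1 + (½)*4))² = (4 + (1 + 2))² = (4 + 3)² = 7² = 49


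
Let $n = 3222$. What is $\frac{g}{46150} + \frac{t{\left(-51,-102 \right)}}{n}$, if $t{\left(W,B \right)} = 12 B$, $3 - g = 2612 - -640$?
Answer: $- \frac{3719771}{8260850} \approx -0.45029$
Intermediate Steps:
$g = -3249$ ($g = 3 - \left(2612 - -640\right) = 3 - \left(2612 + 640\right) = 3 - 3252 = -3249$)
$\frac{g}{46150} + \frac{t{\left(-51,-102 \right)}}{n} = - \frac{3249}{46150} + \frac{12 \left(-102\right)}{3222} = \left(-3249\right) \frac{1}{46150} - \frac{68}{179} = - \frac{3249}{46150} - \frac{68}{179} = - \frac{3719771}{8260850}$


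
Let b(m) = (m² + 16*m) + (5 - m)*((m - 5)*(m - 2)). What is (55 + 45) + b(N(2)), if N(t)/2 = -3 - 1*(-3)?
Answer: 150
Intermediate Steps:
N(t) = 0 (N(t) = 2*(-3 - 1*(-3)) = 2*(-3 + 3) = 2*0 = 0)
b(m) = m² + 16*m + (-5 + m)*(-2 + m)*(5 - m) (b(m) = (m² + 16*m) + (5 - m)*((-5 + m)*(-2 + m)) = (m² + 16*m) + (-5 + m)*(-2 + m)*(5 - m) = m² + 16*m + (-5 + m)*(-2 + m)*(5 - m))
(55 + 45) + b(N(2)) = (55 + 45) + (50 - 1*0³ - 29*0 + 13*0²) = 100 + (50 - 1*0 + 0 + 13*0) = 100 + (50 + 0 + 0 + 0) = 100 + 50 = 150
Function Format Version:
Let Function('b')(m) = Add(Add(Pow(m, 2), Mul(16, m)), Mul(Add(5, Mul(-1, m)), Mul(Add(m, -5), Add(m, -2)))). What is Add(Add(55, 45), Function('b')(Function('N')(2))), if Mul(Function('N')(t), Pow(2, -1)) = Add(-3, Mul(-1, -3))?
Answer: 150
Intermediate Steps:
Function('N')(t) = 0 (Function('N')(t) = Mul(2, Add(-3, Mul(-1, -3))) = Mul(2, Add(-3, 3)) = Mul(2, 0) = 0)
Function('b')(m) = Add(Pow(m, 2), Mul(16, m), Mul(Add(-5, m), Add(-2, m), Add(5, Mul(-1, m)))) (Function('b')(m) = Add(Add(Pow(m, 2), Mul(16, m)), Mul(Add(5, Mul(-1, m)), Mul(Add(-5, m), Add(-2, m)))) = Add(Add(Pow(m, 2), Mul(16, m)), Mul(Add(-5, m), Add(-2, m), Add(5, Mul(-1, m)))) = Add(Pow(m, 2), Mul(16, m), Mul(Add(-5, m), Add(-2, m), Add(5, Mul(-1, m)))))
Add(Add(55, 45), Function('b')(Function('N')(2))) = Add(Add(55, 45), Add(50, Mul(-1, Pow(0, 3)), Mul(-29, 0), Mul(13, Pow(0, 2)))) = Add(100, Add(50, Mul(-1, 0), 0, Mul(13, 0))) = Add(100, Add(50, 0, 0, 0)) = Add(100, 50) = 150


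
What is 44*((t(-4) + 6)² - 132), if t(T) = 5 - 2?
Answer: -2244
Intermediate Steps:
t(T) = 3
44*((t(-4) + 6)² - 132) = 44*((3 + 6)² - 132) = 44*(9² - 132) = 44*(81 - 132) = 44*(-51) = -2244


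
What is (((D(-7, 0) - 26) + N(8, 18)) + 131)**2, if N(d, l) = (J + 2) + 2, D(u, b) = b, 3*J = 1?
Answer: 107584/9 ≈ 11954.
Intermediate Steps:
J = 1/3 (J = (1/3)*1 = 1/3 ≈ 0.33333)
N(d, l) = 13/3 (N(d, l) = (1/3 + 2) + 2 = 7/3 + 2 = 13/3)
(((D(-7, 0) - 26) + N(8, 18)) + 131)**2 = (((0 - 26) + 13/3) + 131)**2 = ((-26 + 13/3) + 131)**2 = (-65/3 + 131)**2 = (328/3)**2 = 107584/9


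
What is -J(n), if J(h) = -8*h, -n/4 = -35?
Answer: 1120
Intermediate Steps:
n = 140 (n = -4*(-35) = 140)
-J(n) = -(-8)*140 = -1*(-1120) = 1120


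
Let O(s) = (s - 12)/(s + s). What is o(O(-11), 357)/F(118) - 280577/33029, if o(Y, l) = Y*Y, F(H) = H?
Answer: -16006841283/1886352248 ≈ -8.4856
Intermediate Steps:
O(s) = (-12 + s)/(2*s) (O(s) = (-12 + s)/((2*s)) = (-12 + s)*(1/(2*s)) = (-12 + s)/(2*s))
o(Y, l) = Y²
o(O(-11), 357)/F(118) - 280577/33029 = ((½)*(-12 - 11)/(-11))²/118 - 280577/33029 = ((½)*(-1/11)*(-23))²*(1/118) - 280577*1/33029 = (23/22)²*(1/118) - 280577/33029 = (529/484)*(1/118) - 280577/33029 = 529/57112 - 280577/33029 = -16006841283/1886352248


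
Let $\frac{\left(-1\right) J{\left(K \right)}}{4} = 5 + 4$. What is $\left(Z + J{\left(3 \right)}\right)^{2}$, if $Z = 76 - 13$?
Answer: $729$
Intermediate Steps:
$Z = 63$ ($Z = 76 - 13 = 63$)
$J{\left(K \right)} = -36$ ($J{\left(K \right)} = - 4 \left(5 + 4\right) = \left(-4\right) 9 = -36$)
$\left(Z + J{\left(3 \right)}\right)^{2} = \left(63 - 36\right)^{2} = 27^{2} = 729$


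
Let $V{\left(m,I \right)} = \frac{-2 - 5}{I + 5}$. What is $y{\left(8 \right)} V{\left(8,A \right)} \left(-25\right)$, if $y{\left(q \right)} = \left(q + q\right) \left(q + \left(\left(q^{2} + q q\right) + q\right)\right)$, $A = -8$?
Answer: $-134400$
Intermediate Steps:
$y{\left(q \right)} = 2 q \left(2 q + 2 q^{2}\right)$ ($y{\left(q \right)} = 2 q \left(q + \left(\left(q^{2} + q^{2}\right) + q\right)\right) = 2 q \left(q + \left(2 q^{2} + q\right)\right) = 2 q \left(q + \left(q + 2 q^{2}\right)\right) = 2 q \left(2 q + 2 q^{2}\right)$)
$V{\left(m,I \right)} = - \frac{7}{5 + I}$
$y{\left(8 \right)} V{\left(8,A \right)} \left(-25\right) = 4 \cdot 8^{2} \left(1 + 8\right) \left(- \frac{7}{5 - 8}\right) \left(-25\right) = 4 \cdot 64 \cdot 9 \left(- \frac{7}{-3}\right) \left(-25\right) = 2304 \left(\left(-7\right) \left(- \frac{1}{3}\right)\right) \left(-25\right) = 2304 \cdot \frac{7}{3} \left(-25\right) = 5376 \left(-25\right) = -134400$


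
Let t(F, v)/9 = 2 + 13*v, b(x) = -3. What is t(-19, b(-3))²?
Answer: 110889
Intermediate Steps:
t(F, v) = 18 + 117*v (t(F, v) = 9*(2 + 13*v) = 18 + 117*v)
t(-19, b(-3))² = (18 + 117*(-3))² = (18 - 351)² = (-333)² = 110889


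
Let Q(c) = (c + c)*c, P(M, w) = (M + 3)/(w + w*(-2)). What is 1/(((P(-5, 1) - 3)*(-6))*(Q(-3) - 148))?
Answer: -1/780 ≈ -0.0012821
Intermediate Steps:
P(M, w) = -(3 + M)/w (P(M, w) = (3 + M)/(w - 2*w) = (3 + M)/((-w)) = (3 + M)*(-1/w) = -(3 + M)/w)
Q(c) = 2*c**2 (Q(c) = (2*c)*c = 2*c**2)
1/(((P(-5, 1) - 3)*(-6))*(Q(-3) - 148)) = 1/((((-3 - 1*(-5))/1 - 3)*(-6))*(2*(-3)**2 - 148)) = 1/(((1*(-3 + 5) - 3)*(-6))*(2*9 - 148)) = 1/(((1*2 - 3)*(-6))*(18 - 148)) = 1/(((2 - 3)*(-6))*(-130)) = 1/(-1*(-6)*(-130)) = 1/(6*(-130)) = 1/(-780) = -1/780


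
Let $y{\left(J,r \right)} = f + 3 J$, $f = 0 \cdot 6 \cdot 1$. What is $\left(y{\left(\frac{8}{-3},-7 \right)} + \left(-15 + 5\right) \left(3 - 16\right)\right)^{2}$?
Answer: $14884$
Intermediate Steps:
$f = 0$ ($f = 0 \cdot 1 = 0$)
$y{\left(J,r \right)} = 3 J$ ($y{\left(J,r \right)} = 0 + 3 J = 3 J$)
$\left(y{\left(\frac{8}{-3},-7 \right)} + \left(-15 + 5\right) \left(3 - 16\right)\right)^{2} = \left(3 \frac{8}{-3} + \left(-15 + 5\right) \left(3 - 16\right)\right)^{2} = \left(3 \cdot 8 \left(- \frac{1}{3}\right) - -130\right)^{2} = \left(3 \left(- \frac{8}{3}\right) + 130\right)^{2} = \left(-8 + 130\right)^{2} = 122^{2} = 14884$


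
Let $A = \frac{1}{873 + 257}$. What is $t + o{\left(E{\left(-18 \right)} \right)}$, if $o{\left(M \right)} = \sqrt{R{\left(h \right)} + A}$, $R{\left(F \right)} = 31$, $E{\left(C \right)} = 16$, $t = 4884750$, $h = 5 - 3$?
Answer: $4884750 + \frac{\sqrt{39585030}}{1130} \approx 4.8848 \cdot 10^{6}$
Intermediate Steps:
$h = 2$
$A = \frac{1}{1130} \approx 0.00088496$
$o{\left(M \right)} = \frac{\sqrt{39585030}}{1130}$ ($o{\left(M \right)} = \sqrt{31 + \frac{1}{1130}} = \sqrt{\frac{35031}{1130}} = \frac{\sqrt{39585030}}{1130}$)
$t + o{\left(E{\left(-18 \right)} \right)} = 4884750 + \frac{\sqrt{39585030}}{1130}$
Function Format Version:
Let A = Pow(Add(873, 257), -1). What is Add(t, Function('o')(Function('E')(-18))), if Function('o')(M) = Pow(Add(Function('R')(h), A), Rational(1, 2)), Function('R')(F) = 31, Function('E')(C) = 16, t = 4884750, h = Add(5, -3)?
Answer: Add(4884750, Mul(Rational(1, 1130), Pow(39585030, Rational(1, 2)))) ≈ 4.8848e+6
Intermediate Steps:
h = 2
A = Rational(1, 1130) (A = Pow(1130, -1) = Rational(1, 1130) ≈ 0.00088496)
Function('o')(M) = Mul(Rational(1, 1130), Pow(39585030, Rational(1, 2))) (Function('o')(M) = Pow(Add(31, Rational(1, 1130)), Rational(1, 2)) = Pow(Rational(35031, 1130), Rational(1, 2)) = Mul(Rational(1, 1130), Pow(39585030, Rational(1, 2))))
Add(t, Function('o')(Function('E')(-18))) = Add(4884750, Mul(Rational(1, 1130), Pow(39585030, Rational(1, 2))))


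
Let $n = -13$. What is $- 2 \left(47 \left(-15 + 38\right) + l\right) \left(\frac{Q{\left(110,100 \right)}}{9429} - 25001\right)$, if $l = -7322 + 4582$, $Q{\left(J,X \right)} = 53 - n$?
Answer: $- \frac{37246029354}{449} \approx -8.2953 \cdot 10^{7}$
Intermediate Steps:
$Q{\left(J,X \right)} = 66$ ($Q{\left(J,X \right)} = 53 - -13 = 53 + 13 = 66$)
$l = -2740$
$- 2 \left(47 \left(-15 + 38\right) + l\right) \left(\frac{Q{\left(110,100 \right)}}{9429} - 25001\right) = - 2 \left(47 \left(-15 + 38\right) - 2740\right) \left(\frac{66}{9429} - 25001\right) = - 2 \left(47 \cdot 23 - 2740\right) \left(66 \cdot \frac{1}{9429} - 25001\right) = - 2 \left(1081 - 2740\right) \left(\frac{22}{3143} - 25001\right) = - 2 \left(\left(-1659\right) \left(- \frac{78578121}{3143}\right)\right) = \left(-2\right) \frac{18623014677}{449} = - \frac{37246029354}{449}$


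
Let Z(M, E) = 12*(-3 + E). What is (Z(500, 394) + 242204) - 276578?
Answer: -29682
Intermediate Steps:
Z(M, E) = -36 + 12*E
(Z(500, 394) + 242204) - 276578 = ((-36 + 12*394) + 242204) - 276578 = ((-36 + 4728) + 242204) - 276578 = (4692 + 242204) - 276578 = 246896 - 276578 = -29682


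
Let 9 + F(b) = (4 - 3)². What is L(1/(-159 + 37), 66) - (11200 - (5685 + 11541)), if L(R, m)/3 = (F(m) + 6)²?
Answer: 6038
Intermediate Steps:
F(b) = -8 (F(b) = -9 + (4 - 3)² = -9 + 1² = -9 + 1 = -8)
L(R, m) = 12 (L(R, m) = 3*(-8 + 6)² = 3*(-2)² = 3*4 = 12)
L(1/(-159 + 37), 66) - (11200 - (5685 + 11541)) = 12 - (11200 - (5685 + 11541)) = 12 - (11200 - 1*17226) = 12 - (11200 - 17226) = 12 - 1*(-6026) = 12 + 6026 = 6038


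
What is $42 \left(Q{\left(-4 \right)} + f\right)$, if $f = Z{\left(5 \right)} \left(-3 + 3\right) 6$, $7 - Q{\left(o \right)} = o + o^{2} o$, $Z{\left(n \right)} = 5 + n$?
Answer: $3150$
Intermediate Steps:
$Q{\left(o \right)} = 7 - o - o^{3}$ ($Q{\left(o \right)} = 7 - \left(o + o^{2} o\right) = 7 - \left(o + o^{3}\right) = 7 - o - o^{3}$)
$f = 0$ ($f = \left(5 + 5\right) \left(-3 + 3\right) 6 = 10 \cdot 0 \cdot 6 = 10 \cdot 0 = 0$)
$42 \left(Q{\left(-4 \right)} + f\right) = 42 \left(\left(7 - -4 - \left(-4\right)^{3}\right) + 0\right) = 42 \left(\left(7 + 4 - -64\right) + 0\right) = 42 \left(\left(7 + 4 + 64\right) + 0\right) = 42 \left(75 + 0\right) = 42 \cdot 75 = 3150$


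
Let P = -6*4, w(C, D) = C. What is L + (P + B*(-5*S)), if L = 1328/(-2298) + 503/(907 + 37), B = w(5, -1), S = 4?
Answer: -134546213/1084656 ≈ -124.05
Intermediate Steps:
P = -24
B = 5
L = -48869/1084656 (L = 1328*(-1/2298) + 503/944 = -664/1149 + 503*(1/944) = -664/1149 + 503/944 = -48869/1084656 ≈ -0.045055)
L + (P + B*(-5*S)) = -48869/1084656 + (-24 + 5*(-5*4)) = -48869/1084656 + (-24 + 5*(-20)) = -48869/1084656 + (-24 - 100) = -48869/1084656 - 124 = -134546213/1084656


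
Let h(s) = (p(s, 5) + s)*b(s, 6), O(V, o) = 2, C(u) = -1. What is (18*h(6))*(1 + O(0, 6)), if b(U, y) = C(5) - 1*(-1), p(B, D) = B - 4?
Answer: 0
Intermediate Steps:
p(B, D) = -4 + B
b(U, y) = 0 (b(U, y) = -1 - 1*(-1) = -1 + 1 = 0)
h(s) = 0 (h(s) = ((-4 + s) + s)*0 = (-4 + 2*s)*0 = 0)
(18*h(6))*(1 + O(0, 6)) = (18*0)*(1 + 2) = 0*3 = 0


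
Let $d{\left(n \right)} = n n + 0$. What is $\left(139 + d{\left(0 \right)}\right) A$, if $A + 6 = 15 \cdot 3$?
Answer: $5421$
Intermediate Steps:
$d{\left(n \right)} = n^{2}$ ($d{\left(n \right)} = n^{2} + 0 = n^{2}$)
$A = 39$ ($A = -6 + 15 \cdot 3 = -6 + 45 = 39$)
$\left(139 + d{\left(0 \right)}\right) A = \left(139 + 0^{2}\right) 39 = \left(139 + 0\right) 39 = 139 \cdot 39 = 5421$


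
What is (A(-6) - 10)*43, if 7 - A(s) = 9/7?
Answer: -1290/7 ≈ -184.29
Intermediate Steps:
A(s) = 40/7 (A(s) = 7 - 9/7 = 40/7)
(A(-6) - 10)*43 = (40/7 - 10)*43 = -30/7*43 = -1290/7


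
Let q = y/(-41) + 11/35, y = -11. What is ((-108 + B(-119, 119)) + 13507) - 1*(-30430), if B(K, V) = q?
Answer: 62895451/1435 ≈ 43830.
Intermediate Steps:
q = 836/1435 (q = -11/(-41) + 11/35 = -11*(-1/41) + 11*(1/35) = 11/41 + 11/35 = 836/1435 ≈ 0.58258)
B(K, V) = 836/1435
((-108 + B(-119, 119)) + 13507) - 1*(-30430) = ((-108 + 836/1435) + 13507) - 1*(-30430) = (-154144/1435 + 13507) + 30430 = 19228401/1435 + 30430 = 62895451/1435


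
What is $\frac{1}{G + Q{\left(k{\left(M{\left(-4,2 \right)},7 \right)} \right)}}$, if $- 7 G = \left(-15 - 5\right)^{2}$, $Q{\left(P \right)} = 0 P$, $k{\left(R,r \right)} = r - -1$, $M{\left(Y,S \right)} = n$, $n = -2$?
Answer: $- \frac{7}{400} \approx -0.0175$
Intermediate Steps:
$M{\left(Y,S \right)} = -2$
$k{\left(R,r \right)} = 1 + r$ ($k{\left(R,r \right)} = r + 1 = 1 + r$)
$Q{\left(P \right)} = 0$
$G = - \frac{400}{7}$ ($G = - \frac{\left(-15 - 5\right)^{2}}{7} = - \frac{\left(-20\right)^{2}}{7} = \left(- \frac{1}{7}\right) 400 = - \frac{400}{7} \approx -57.143$)
$\frac{1}{G + Q{\left(k{\left(M{\left(-4,2 \right)},7 \right)} \right)}} = \frac{1}{- \frac{400}{7} + 0} = \frac{1}{- \frac{400}{7}} = - \frac{7}{400}$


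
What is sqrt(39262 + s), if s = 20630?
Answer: 2*sqrt(14973) ≈ 244.73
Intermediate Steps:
sqrt(39262 + s) = sqrt(39262 + 20630) = sqrt(59892) = 2*sqrt(14973)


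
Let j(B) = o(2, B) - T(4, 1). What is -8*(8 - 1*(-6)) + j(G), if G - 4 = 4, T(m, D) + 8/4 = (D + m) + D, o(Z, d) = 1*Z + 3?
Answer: -111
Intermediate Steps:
o(Z, d) = 3 + Z (o(Z, d) = Z + 3 = 3 + Z)
T(m, D) = -2 + m + 2*D (T(m, D) = -2 + ((D + m) + D) = -2 + (m + 2*D) = -2 + m + 2*D)
G = 8 (G = 4 + 4 = 8)
j(B) = 1 (j(B) = (3 + 2) - (-2 + 4 + 2*1) = 5 - (-2 + 4 + 2) = 5 - 1*4 = 5 - 4 = 1)
-8*(8 - 1*(-6)) + j(G) = -8*(8 - 1*(-6)) + 1 = -8*(8 + 6) + 1 = -8*14 + 1 = -112 + 1 = -111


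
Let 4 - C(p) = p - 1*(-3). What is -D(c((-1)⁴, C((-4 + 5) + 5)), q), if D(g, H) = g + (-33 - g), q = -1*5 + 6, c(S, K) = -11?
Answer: 33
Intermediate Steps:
C(p) = 1 - p (C(p) = 4 - (p - 1*(-3)) = 4 - (p + 3) = 4 - (3 + p) = 4 + (-3 - p) = 1 - p)
q = 1 (q = -5 + 6 = 1)
D(g, H) = -33
-D(c((-1)⁴, C((-4 + 5) + 5)), q) = -1*(-33) = 33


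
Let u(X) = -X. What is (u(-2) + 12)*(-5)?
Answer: -70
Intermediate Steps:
(u(-2) + 12)*(-5) = (-1*(-2) + 12)*(-5) = (2 + 12)*(-5) = 14*(-5) = -70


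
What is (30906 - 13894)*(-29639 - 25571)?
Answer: -939232520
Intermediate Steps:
(30906 - 13894)*(-29639 - 25571) = 17012*(-55210) = -939232520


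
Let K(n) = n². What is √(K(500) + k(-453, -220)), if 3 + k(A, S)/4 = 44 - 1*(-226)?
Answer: 2*√62767 ≈ 501.07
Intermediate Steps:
k(A, S) = 1068 (k(A, S) = -12 + 4*(44 - 1*(-226)) = -12 + 4*(44 + 226) = -12 + 4*270 = -12 + 1080 = 1068)
√(K(500) + k(-453, -220)) = √(500² + 1068) = √(250000 + 1068) = √251068 = 2*√62767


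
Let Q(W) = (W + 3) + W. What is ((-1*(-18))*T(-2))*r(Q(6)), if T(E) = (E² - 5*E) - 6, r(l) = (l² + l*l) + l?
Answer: 66960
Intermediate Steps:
Q(W) = 3 + 2*W (Q(W) = (3 + W) + W = 3 + 2*W)
r(l) = l + 2*l² (r(l) = (l² + l²) + l = 2*l² + l = l + 2*l²)
T(E) = -6 + E² - 5*E
((-1*(-18))*T(-2))*r(Q(6)) = ((-1*(-18))*(-6 + (-2)² - 5*(-2)))*((3 + 2*6)*(1 + 2*(3 + 2*6))) = (18*(-6 + 4 + 10))*((3 + 12)*(1 + 2*(3 + 12))) = (18*8)*(15*(1 + 2*15)) = 144*(15*(1 + 30)) = 144*(15*31) = 144*465 = 66960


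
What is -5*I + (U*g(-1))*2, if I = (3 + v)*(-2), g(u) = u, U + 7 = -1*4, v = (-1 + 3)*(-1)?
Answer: 32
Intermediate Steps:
v = -2 (v = 2*(-1) = -2)
U = -11 (U = -7 - 1*4 = -7 - 4 = -11)
I = -2 (I = (3 - 2)*(-2) = 1*(-2) = -2)
-5*I + (U*g(-1))*2 = -5*(-2) - 11*(-1)*2 = 10 + 11*2 = 10 + 22 = 32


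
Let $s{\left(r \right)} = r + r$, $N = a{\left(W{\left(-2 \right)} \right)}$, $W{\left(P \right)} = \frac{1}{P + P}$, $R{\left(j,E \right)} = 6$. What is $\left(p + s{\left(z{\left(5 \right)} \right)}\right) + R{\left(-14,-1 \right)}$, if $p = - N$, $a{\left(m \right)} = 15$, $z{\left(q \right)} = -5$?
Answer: $-19$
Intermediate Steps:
$W{\left(P \right)} = \frac{1}{2 P}$
$N = 15$
$s{\left(r \right)} = 2 r$
$p = -15$ ($p = \left(-1\right) 15 = -15$)
$\left(p + s{\left(z{\left(5 \right)} \right)}\right) + R{\left(-14,-1 \right)} = \left(-15 + 2 \left(-5\right)\right) + 6 = \left(-15 - 10\right) + 6 = -25 + 6 = -19$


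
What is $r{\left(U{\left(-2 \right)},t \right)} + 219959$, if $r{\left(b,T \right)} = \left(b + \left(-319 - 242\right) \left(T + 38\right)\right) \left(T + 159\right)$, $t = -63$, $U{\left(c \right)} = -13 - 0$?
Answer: $1565111$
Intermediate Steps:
$U{\left(c \right)} = -13$ ($U{\left(c \right)} = -13 + 0 = -13$)
$r{\left(b,T \right)} = \left(159 + T\right) \left(-21318 + b - 561 T\right)$ ($r{\left(b,T \right)} = \left(b - 561 \left(38 + T\right)\right) \left(159 + T\right) = \left(b - \left(21318 + 561 T\right)\right) \left(159 + T\right) = \left(-21318 + b - 561 T\right) \left(159 + T\right) = \left(159 + T\right) \left(-21318 + b - 561 T\right)$)
$r{\left(U{\left(-2 \right)},t \right)} + 219959 = \left(-3389562 - -6962571 - 561 \left(-63\right)^{2} + 159 \left(-13\right) - -819\right) + 219959 = \left(-3389562 + 6962571 - 2226609 - 2067 + 819\right) + 219959 = 1345152 + 219959 = 1565111$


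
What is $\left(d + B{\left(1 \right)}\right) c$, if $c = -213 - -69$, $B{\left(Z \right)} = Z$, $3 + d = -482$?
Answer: $69696$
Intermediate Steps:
$d = -485$ ($d = -3 - 482 = -485$)
$c = -144$ ($c = -213 + 69 = -144$)
$\left(d + B{\left(1 \right)}\right) c = \left(-485 + 1\right) \left(-144\right) = \left(-484\right) \left(-144\right) = 69696$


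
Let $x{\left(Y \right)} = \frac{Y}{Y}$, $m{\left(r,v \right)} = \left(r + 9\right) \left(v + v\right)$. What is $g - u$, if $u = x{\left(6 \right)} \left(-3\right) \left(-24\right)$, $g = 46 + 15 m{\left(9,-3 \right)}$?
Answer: $-1646$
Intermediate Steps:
$m{\left(r,v \right)} = 2 v \left(9 + r\right)$ ($m{\left(r,v \right)} = \left(9 + r\right) 2 v = 2 v \left(9 + r\right)$)
$x{\left(Y \right)} = 1$
$g = -1574$ ($g = 46 + 15 \cdot 2 \left(-3\right) \left(9 + 9\right) = 46 + 15 \cdot 2 \left(-3\right) 18 = 46 + 15 \left(-108\right) = 46 - 1620 = -1574$)
$u = 72$ ($u = 1 \left(-3\right) \left(-24\right) = \left(-3\right) \left(-24\right) = 72$)
$g - u = -1574 - 72 = -1646$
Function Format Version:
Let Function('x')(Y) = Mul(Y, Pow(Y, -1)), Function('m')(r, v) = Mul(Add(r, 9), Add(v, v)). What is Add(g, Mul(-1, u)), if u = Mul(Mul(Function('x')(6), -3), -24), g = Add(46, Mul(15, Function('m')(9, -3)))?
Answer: -1646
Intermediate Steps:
Function('m')(r, v) = Mul(2, v, Add(9, r)) (Function('m')(r, v) = Mul(Add(9, r), Mul(2, v)) = Mul(2, v, Add(9, r)))
Function('x')(Y) = 1
g = -1574 (g = Add(46, Mul(15, Mul(2, -3, Add(9, 9)))) = Add(46, Mul(15, Mul(2, -3, 18))) = Add(46, Mul(15, -108)) = Add(46, -1620) = -1574)
u = 72 (u = Mul(Mul(1, -3), -24) = Mul(-3, -24) = 72)
Add(g, Mul(-1, u)) = Add(-1574, Mul(-1, 72)) = Add(-1574, -72) = -1646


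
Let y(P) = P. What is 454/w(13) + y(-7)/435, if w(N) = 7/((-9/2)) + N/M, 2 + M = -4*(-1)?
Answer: 3554197/38715 ≈ 91.804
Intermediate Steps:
M = 2 (M = -2 - 4*(-1) = -2 + 4 = 2)
w(N) = -14/9 + N/2 (w(N) = 7/((-9/2)) + N/2 = 7/((-9*½)) + N*(½) = 7/(-9/2) + N/2 = 7*(-2/9) + N/2 = -14/9 + N/2)
454/w(13) + y(-7)/435 = 454/(-14/9 + (½)*13) - 7/435 = 454/(-14/9 + 13/2) - 7*1/435 = 454/(89/18) - 7/435 = 454*(18/89) - 7/435 = 8172/89 - 7/435 = 3554197/38715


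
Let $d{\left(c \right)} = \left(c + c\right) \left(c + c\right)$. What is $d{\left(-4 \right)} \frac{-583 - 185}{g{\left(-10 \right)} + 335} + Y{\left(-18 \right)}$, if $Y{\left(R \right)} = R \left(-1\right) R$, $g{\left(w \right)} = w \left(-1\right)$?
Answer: $- \frac{53644}{115} \approx -466.47$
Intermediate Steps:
$g{\left(w \right)} = - w$
$d{\left(c \right)} = 4 c^{2}$ ($d{\left(c \right)} = 2 c 2 c = 4 c^{2}$)
$Y{\left(R \right)} = - R^{2}$ ($Y{\left(R \right)} = - R R = - R^{2}$)
$d{\left(-4 \right)} \frac{-583 - 185}{g{\left(-10 \right)} + 335} + Y{\left(-18 \right)} = 4 \left(-4\right)^{2} \frac{-583 - 185}{\left(-1\right) \left(-10\right) + 335} - \left(-18\right)^{2} = 4 \cdot 16 \left(- \frac{768}{10 + 335}\right) - 324 = 64 \left(- \frac{768}{345}\right) - 324 = 64 \left(\left(-768\right) \frac{1}{345}\right) - 324 = 64 \left(- \frac{256}{115}\right) - 324 = - \frac{16384}{115} - 324 = - \frac{53644}{115}$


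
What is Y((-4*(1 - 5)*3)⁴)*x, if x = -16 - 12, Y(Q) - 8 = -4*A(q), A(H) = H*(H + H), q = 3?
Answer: 1792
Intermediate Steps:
A(H) = 2*H² (A(H) = H*(2*H) = 2*H²)
Y(Q) = -64 (Y(Q) = 8 - 8*3² = 8 - 8*9 = 8 - 4*18 = 8 - 72 = -64)
x = -28
Y((-4*(1 - 5)*3)⁴)*x = -64*(-28) = 1792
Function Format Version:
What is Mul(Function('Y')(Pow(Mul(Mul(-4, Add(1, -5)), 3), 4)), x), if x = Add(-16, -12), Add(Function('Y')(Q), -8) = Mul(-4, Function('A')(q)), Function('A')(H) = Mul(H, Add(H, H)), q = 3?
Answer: 1792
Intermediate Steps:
Function('A')(H) = Mul(2, Pow(H, 2)) (Function('A')(H) = Mul(H, Mul(2, H)) = Mul(2, Pow(H, 2)))
Function('Y')(Q) = -64 (Function('Y')(Q) = Add(8, Mul(-4, Mul(2, Pow(3, 2)))) = Add(8, Mul(-4, Mul(2, 9))) = Add(8, Mul(-4, 18)) = Add(8, -72) = -64)
x = -28
Mul(Function('Y')(Pow(Mul(Mul(-4, Add(1, -5)), 3), 4)), x) = Mul(-64, -28) = 1792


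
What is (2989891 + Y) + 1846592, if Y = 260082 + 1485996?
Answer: 6582561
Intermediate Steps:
Y = 1746078
(2989891 + Y) + 1846592 = (2989891 + 1746078) + 1846592 = 4735969 + 1846592 = 6582561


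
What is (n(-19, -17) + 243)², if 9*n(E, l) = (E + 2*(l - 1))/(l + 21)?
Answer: 75568249/1296 ≈ 58309.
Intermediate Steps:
n(E, l) = (-2 + E + 2*l)/(9*(21 + l)) (n(E, l) = ((E + 2*(l - 1))/(l + 21))/9 = ((E + 2*(-1 + l))/(21 + l))/9 = ((E + (-2 + 2*l))/(21 + l))/9 = ((-2 + E + 2*l)/(21 + l))/9 = (-2 + E + 2*l)/(9*(21 + l)))
(n(-19, -17) + 243)² = ((-2 - 19 + 2*(-17))/(9*(21 - 17)) + 243)² = ((⅑)*(-2 - 19 - 34)/4 + 243)² = ((⅑)*(¼)*(-55) + 243)² = (-55/36 + 243)² = (8693/36)² = 75568249/1296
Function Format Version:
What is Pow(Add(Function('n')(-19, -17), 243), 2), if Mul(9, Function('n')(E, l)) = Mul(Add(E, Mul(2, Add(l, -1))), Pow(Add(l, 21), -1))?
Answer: Rational(75568249, 1296) ≈ 58309.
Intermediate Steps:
Function('n')(E, l) = Mul(Rational(1, 9), Pow(Add(21, l), -1), Add(-2, E, Mul(2, l))) (Function('n')(E, l) = Mul(Rational(1, 9), Mul(Add(E, Mul(2, Add(l, -1))), Pow(Add(l, 21), -1))) = Mul(Rational(1, 9), Mul(Add(E, Mul(2, Add(-1, l))), Pow(Add(21, l), -1))) = Mul(Rational(1, 9), Mul(Add(E, Add(-2, Mul(2, l))), Pow(Add(21, l), -1))) = Mul(Rational(1, 9), Mul(Add(-2, E, Mul(2, l)), Pow(Add(21, l), -1))) = Mul(Rational(1, 9), Mul(Pow(Add(21, l), -1), Add(-2, E, Mul(2, l)))) = Mul(Rational(1, 9), Pow(Add(21, l), -1), Add(-2, E, Mul(2, l))))
Pow(Add(Function('n')(-19, -17), 243), 2) = Pow(Add(Mul(Rational(1, 9), Pow(Add(21, -17), -1), Add(-2, -19, Mul(2, -17))), 243), 2) = Pow(Add(Mul(Rational(1, 9), Pow(4, -1), Add(-2, -19, -34)), 243), 2) = Pow(Add(Mul(Rational(1, 9), Rational(1, 4), -55), 243), 2) = Pow(Add(Rational(-55, 36), 243), 2) = Pow(Rational(8693, 36), 2) = Rational(75568249, 1296)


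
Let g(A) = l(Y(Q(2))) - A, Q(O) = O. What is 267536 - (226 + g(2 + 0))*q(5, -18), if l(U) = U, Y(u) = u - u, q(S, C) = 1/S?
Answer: 1337456/5 ≈ 2.6749e+5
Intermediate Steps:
Y(u) = 0
g(A) = -A (g(A) = 0 - A = -A)
267536 - (226 + g(2 + 0))*q(5, -18) = 267536 - (226 - (2 + 0))/5 = 267536 - (226 - 1*2)/5 = 267536 - (226 - 2)/5 = 267536 - 224/5 = 1337456/5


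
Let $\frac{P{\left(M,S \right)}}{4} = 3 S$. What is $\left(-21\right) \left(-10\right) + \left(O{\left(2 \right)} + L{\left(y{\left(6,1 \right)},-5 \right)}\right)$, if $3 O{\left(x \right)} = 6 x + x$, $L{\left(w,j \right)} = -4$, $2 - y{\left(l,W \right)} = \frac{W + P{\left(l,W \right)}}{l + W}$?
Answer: $\frac{632}{3} \approx 210.67$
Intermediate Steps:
$P{\left(M,S \right)} = 12 S$ ($P{\left(M,S \right)} = 4 \cdot 3 S = 12 S$)
$y{\left(l,W \right)} = 2 - \frac{13 W}{W + l}$ ($y{\left(l,W \right)} = 2 - \frac{W + 12 W}{l + W} = 2 - \frac{13 W}{W + l}$)
$O{\left(x \right)} = \frac{7 x}{3}$ ($O{\left(x \right)} = \frac{6 x + x}{3} = \frac{7 x}{3}$)
$\left(-21\right) \left(-10\right) + \left(O{\left(2 \right)} + L{\left(y{\left(6,1 \right)},-5 \right)}\right) = \left(-21\right) \left(-10\right) + \left(\frac{7}{3} \cdot 2 - 4\right) = 210 + \left(\frac{14}{3} - 4\right) = 210 + \frac{2}{3} = \frac{632}{3}$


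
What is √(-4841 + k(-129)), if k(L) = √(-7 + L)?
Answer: √(-4841 + 2*I*√34) ≈ 0.0838 + 69.577*I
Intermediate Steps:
√(-4841 + k(-129)) = √(-4841 + √(-7 - 129)) = √(-4841 + √(-136)) = √(-4841 + 2*I*√34)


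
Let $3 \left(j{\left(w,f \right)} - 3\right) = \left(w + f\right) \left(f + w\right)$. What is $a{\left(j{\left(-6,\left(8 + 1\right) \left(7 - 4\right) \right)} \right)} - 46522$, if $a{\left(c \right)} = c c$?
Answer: $-24022$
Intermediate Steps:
$j{\left(w,f \right)} = 3 + \frac{\left(f + w\right)^{2}}{3}$ ($j{\left(w,f \right)} = 3 + \frac{\left(w + f\right) \left(f + w\right)}{3} = 3 + \frac{\left(f + w\right) \left(f + w\right)}{3} = 3 + \frac{\left(f + w\right)^{2}}{3}$)
$a{\left(c \right)} = c^{2}$
$a{\left(j{\left(-6,\left(8 + 1\right) \left(7 - 4\right) \right)} \right)} - 46522 = \left(3 + \frac{\left(\left(8 + 1\right) \left(7 - 4\right) - 6\right)^{2}}{3}\right)^{2} - 46522 = \left(3 + \frac{\left(9 \cdot 3 - 6\right)^{2}}{3}\right)^{2} - 46522 = \left(3 + \frac{\left(27 - 6\right)^{2}}{3}\right)^{2} - 46522 = \left(3 + \frac{21^{2}}{3}\right)^{2} - 46522 = \left(3 + \frac{1}{3} \cdot 441\right)^{2} - 46522 = \left(3 + 147\right)^{2} - 46522 = 150^{2} - 46522 = 22500 - 46522 = -24022$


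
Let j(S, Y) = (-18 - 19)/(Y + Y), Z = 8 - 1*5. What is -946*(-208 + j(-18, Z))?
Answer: 607805/3 ≈ 2.0260e+5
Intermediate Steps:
Z = 3 (Z = 8 - 5 = 3)
j(S, Y) = -37/(2*Y) (j(S, Y) = -37*1/(2*Y) = -37/(2*Y))
-946*(-208 + j(-18, Z)) = -946*(-208 - 37/2/3) = -946*(-208 - 37/2*⅓) = -946*(-208 - 37/6) = -946*(-1285/6) = 607805/3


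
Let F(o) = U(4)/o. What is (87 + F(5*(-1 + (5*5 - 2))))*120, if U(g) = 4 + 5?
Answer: 114948/11 ≈ 10450.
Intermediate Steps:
U(g) = 9
F(o) = 9/o
(87 + F(5*(-1 + (5*5 - 2))))*120 = (87 + 9/((5*(-1 + (5*5 - 2)))))*120 = (87 + 9/((5*(-1 + (25 - 2)))))*120 = (87 + 9/((5*(-1 + 23))))*120 = (87 + 9/((5*22)))*120 = (87 + 9/110)*120 = (9579/110)*120 = 114948/11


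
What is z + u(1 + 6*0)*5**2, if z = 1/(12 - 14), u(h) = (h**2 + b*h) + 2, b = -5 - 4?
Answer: -301/2 ≈ -150.50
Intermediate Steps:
b = -9
u(h) = 2 + h**2 - 9*h (u(h) = (h**2 - 9*h) + 2 = 2 + h**2 - 9*h)
z = -1/2 (z = 1/(-2) = -1/2 ≈ -0.50000)
z + u(1 + 6*0)*5**2 = -1/2 + (2 + (1 + 6*0)**2 - 9*(1 + 6*0))*5**2 = -1/2 + (2 + (1 + 0)**2 - 9*(1 + 0))*25 = -1/2 + (2 + 1**2 - 9*1)*25 = -1/2 + (2 + 1 - 9)*25 = -1/2 - 6*25 = -1/2 - 150 = -301/2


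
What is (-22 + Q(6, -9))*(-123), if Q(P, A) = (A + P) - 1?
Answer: 3198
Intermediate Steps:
Q(P, A) = -1 + A + P
(-22 + Q(6, -9))*(-123) = (-22 + (-1 - 9 + 6))*(-123) = (-22 - 4)*(-123) = -26*(-123) = 3198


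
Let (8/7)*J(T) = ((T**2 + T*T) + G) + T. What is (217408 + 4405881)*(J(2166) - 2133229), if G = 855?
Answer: 224863364798611/8 ≈ 2.8108e+13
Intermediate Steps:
J(T) = 5985/8 + 7*T**2/4 + 7*T/8 (J(T) = 7*(((T**2 + T*T) + 855) + T)/8 = 7*(((T**2 + T**2) + 855) + T)/8 = 7*((2*T**2 + 855) + T)/8 = 7*((855 + 2*T**2) + T)/8 = 7*(855 + T + 2*T**2)/8 = 5985/8 + 7*T**2/4 + 7*T/8)
(217408 + 4405881)*(J(2166) - 2133229) = (217408 + 4405881)*((5985/8 + (7/4)*2166**2 + (7/8)*2166) - 2133229) = 4623289*((5985/8 + (7/4)*4691556 + 7581/4) - 2133229) = 4623289*((5985/8 + 8210223 + 7581/4) - 2133229) = 4623289*(65702931/8 - 2133229) = 4623289*(48637099/8) = 224863364798611/8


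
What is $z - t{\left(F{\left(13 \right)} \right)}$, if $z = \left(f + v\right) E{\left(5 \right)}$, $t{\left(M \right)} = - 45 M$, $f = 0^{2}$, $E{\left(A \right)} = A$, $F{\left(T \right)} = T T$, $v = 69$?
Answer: $7950$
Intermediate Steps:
$F{\left(T \right)} = T^{2}$
$f = 0$
$z = 345$ ($z = \left(0 + 69\right) 5 = 69 \cdot 5 = 345$)
$z - t{\left(F{\left(13 \right)} \right)} = 345 - - 45 \cdot 13^{2} = 345 - \left(-45\right) 169 = 345 - -7605 = 345 + 7605 = 7950$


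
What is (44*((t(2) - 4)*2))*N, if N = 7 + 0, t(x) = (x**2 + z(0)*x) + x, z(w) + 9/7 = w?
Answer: -352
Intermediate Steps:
z(w) = -9/7 + w
t(x) = x**2 - 2*x/7 (t(x) = (x**2 + (-9/7 + 0)*x) + x = (x**2 - 9*x/7) + x = x**2 - 2*x/7)
N = 7
(44*((t(2) - 4)*2))*N = (44*(((1/7)*2*(-2 + 7*2) - 4)*2))*7 = (44*(((1/7)*2*(-2 + 14) - 4)*2))*7 = (44*(((1/7)*2*12 - 4)*2))*7 = (44*((24/7 - 4)*2))*7 = (44*(-4/7*2))*7 = (44*(-8/7))*7 = -352/7*7 = -352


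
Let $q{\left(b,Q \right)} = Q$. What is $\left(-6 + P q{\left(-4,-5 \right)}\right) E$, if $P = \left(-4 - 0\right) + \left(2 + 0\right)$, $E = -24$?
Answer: $-96$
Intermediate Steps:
$P = -2$ ($P = \left(-4 + 0\right) + 2 = -4 + 2 = -2$)
$\left(-6 + P q{\left(-4,-5 \right)}\right) E = \left(-6 - -10\right) \left(-24\right) = \left(-6 + 10\right) \left(-24\right) = 4 \left(-24\right) = -96$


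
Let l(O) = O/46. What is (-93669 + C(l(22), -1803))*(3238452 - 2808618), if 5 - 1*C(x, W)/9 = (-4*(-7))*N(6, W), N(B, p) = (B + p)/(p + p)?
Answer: -24218351119332/601 ≈ -4.0297e+10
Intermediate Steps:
N(B, p) = (B + p)/(2*p) (N(B, p) = (B + p)/((2*p)) = (B + p)*(1/(2*p)) = (B + p)/(2*p))
l(O) = O/46 (l(O) = O*(1/46) = O/46)
C(x, W) = 45 - 126*(6 + W)/W (C(x, W) = 45 - 9*(-4*(-7))*(6 + W)/(2*W) = 45 - 252*(6 + W)/(2*W) = 45 - 126*(6 + W)/W)
(-93669 + C(l(22), -1803))*(3238452 - 2808618) = (-93669 + (-81 - 756/(-1803)))*(3238452 - 2808618) = (-93669 + (-81 - 756*(-1/1803)))*429834 = (-93669 + (-81 + 252/601))*429834 = (-93669 - 48429/601)*429834 = -56343498/601*429834 = -24218351119332/601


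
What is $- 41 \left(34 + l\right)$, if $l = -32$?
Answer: $-82$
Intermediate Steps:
$- 41 \left(34 + l\right) = - 41 \left(34 - 32\right) = \left(-41\right) 2 = -82$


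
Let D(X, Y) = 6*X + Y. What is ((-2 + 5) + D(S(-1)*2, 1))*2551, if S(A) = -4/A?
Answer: 132652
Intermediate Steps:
D(X, Y) = Y + 6*X
((-2 + 5) + D(S(-1)*2, 1))*2551 = ((-2 + 5) + (1 + 6*(-4/(-1)*2)))*2551 = (3 + (1 + 6*(-4*(-1)*2)))*2551 = (3 + (1 + 6*(4*2)))*2551 = (3 + (1 + 6*8))*2551 = (3 + (1 + 48))*2551 = (3 + 49)*2551 = 52*2551 = 132652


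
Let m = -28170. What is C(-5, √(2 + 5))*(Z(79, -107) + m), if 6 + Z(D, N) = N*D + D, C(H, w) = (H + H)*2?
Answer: 731000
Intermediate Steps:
C(H, w) = 4*H (C(H, w) = (2*H)*2 = 4*H)
Z(D, N) = -6 + D + D*N (Z(D, N) = -6 + (N*D + D) = -6 + (D*N + D) = -6 + (D + D*N) = -6 + D + D*N)
C(-5, √(2 + 5))*(Z(79, -107) + m) = (4*(-5))*((-6 + 79 + 79*(-107)) - 28170) = -20*((-6 + 79 - 8453) - 28170) = -20*(-8380 - 28170) = -20*(-36550) = 731000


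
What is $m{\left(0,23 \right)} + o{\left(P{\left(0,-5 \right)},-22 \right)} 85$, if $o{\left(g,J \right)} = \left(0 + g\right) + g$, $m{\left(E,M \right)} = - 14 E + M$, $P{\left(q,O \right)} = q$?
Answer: $23$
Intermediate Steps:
$m{\left(E,M \right)} = M - 14 E$
$o{\left(g,J \right)} = 2 g$ ($o{\left(g,J \right)} = g + g = 2 g$)
$m{\left(0,23 \right)} + o{\left(P{\left(0,-5 \right)},-22 \right)} 85 = \left(23 - 0\right) + 2 \cdot 0 \cdot 85 = \left(23 + 0\right) + 0 \cdot 85 = 23 + 0 = 23$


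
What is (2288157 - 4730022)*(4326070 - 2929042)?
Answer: -3411353777220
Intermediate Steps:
(2288157 - 4730022)*(4326070 - 2929042) = -2441865*1397028 = -3411353777220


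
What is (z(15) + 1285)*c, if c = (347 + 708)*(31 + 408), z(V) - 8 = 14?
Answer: 605330515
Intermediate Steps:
z(V) = 22 (z(V) = 8 + 14 = 22)
c = 463145 (c = 1055*439 = 463145)
(z(15) + 1285)*c = (22 + 1285)*463145 = 1307*463145 = 605330515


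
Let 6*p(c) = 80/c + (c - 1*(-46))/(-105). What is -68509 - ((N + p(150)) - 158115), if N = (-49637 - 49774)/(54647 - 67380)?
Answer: 10267709549/114597 ≈ 89598.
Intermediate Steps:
p(c) = -23/315 - c/630 + 40/(3*c) (p(c) = (80/c + (c - 1*(-46))/(-105))/6 = (80/c + (c + 46)*(-1/105))/6 = (80/c + (46 + c)*(-1/105))/6 = (80/c + (-46/105 - c/105))/6 = (-46/105 + 80/c - c/105)/6 = -23/315 - c/630 + 40/(3*c))
N = 99411/12733 (N = -99411/(-12733) = -99411*(-1/12733) = 99411/12733 ≈ 7.8074)
-68509 - ((N + p(150)) - 158115) = -68509 - ((99411/12733 + (1/630)*(8400 - 1*150*(46 + 150))/150) - 158115) = -68509 - ((99411/12733 + (1/630)*(1/150)*(8400 - 1*150*196)) - 158115) = -68509 - ((99411/12733 + (1/630)*(1/150)*(8400 - 29400)) - 158115) = -68509 - ((99411/12733 + (1/630)*(1/150)*(-21000)) - 158115) = -68509 - ((99411/12733 - 2/9) - 158115) = -68509 - (869233/114597 - 158115) = -68509 - 1*(-18118635422/114597) = -68509 + 18118635422/114597 = 10267709549/114597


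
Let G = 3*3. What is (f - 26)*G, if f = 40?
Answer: 126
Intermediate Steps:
G = 9
(f - 26)*G = (40 - 26)*9 = 14*9 = 126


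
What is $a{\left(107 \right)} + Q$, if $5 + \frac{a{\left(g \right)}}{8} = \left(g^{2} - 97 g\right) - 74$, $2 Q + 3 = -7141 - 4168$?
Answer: $2272$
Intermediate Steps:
$Q = -5656$ ($Q = - \frac{3}{2} + \frac{-7141 - 4168}{2} = - \frac{3}{2} + \frac{1}{2} \left(-11309\right) = - \frac{3}{2} - \frac{11309}{2} = -5656$)
$a{\left(g \right)} = -632 - 776 g + 8 g^{2}$ ($a{\left(g \right)} = -40 + 8 \left(\left(g^{2} - 97 g\right) - 74\right) = -40 + 8 \left(-74 + g^{2} - 97 g\right) = -40 - \left(592 - 8 g^{2} + 776 g\right) = -632 - 776 g + 8 g^{2}$)
$a{\left(107 \right)} + Q = \left(-632 - 83032 + 8 \cdot 107^{2}\right) - 5656 = \left(-632 - 83032 + 8 \cdot 11449\right) - 5656 = \left(-632 - 83032 + 91592\right) - 5656 = 7928 - 5656 = 2272$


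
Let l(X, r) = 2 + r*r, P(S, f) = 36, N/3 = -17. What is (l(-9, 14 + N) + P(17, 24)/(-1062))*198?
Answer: 16015626/59 ≈ 2.7145e+5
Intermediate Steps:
N = -51 (N = 3*(-17) = -51)
l(X, r) = 2 + r**2
(l(-9, 14 + N) + P(17, 24)/(-1062))*198 = ((2 + (14 - 51)**2) + 36/(-1062))*198 = ((2 + (-37)**2) + 36*(-1/1062))*198 = ((2 + 1369) - 2/59)*198 = (1371 - 2/59)*198 = (80887/59)*198 = 16015626/59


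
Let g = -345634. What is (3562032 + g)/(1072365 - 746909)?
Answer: 1608199/162728 ≈ 9.8827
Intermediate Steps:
(3562032 + g)/(1072365 - 746909) = (3562032 - 345634)/(1072365 - 746909) = 3216398/325456 = 3216398*(1/325456) = 1608199/162728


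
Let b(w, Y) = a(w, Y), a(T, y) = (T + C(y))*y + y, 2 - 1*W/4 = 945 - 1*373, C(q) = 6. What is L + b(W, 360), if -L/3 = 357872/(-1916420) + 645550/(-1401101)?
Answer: -549289189525568346/671274494605 ≈ -8.1828e+5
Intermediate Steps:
W = -2280 (W = 8 - 4*(945 - 1*373) = 8 - 4*(945 - 373) = 8 - 4*572 = 8 - 2288 = -2280)
a(T, y) = y + y*(6 + T) (a(T, y) = (T + 6)*y + y = (6 + T)*y + y = y*(6 + T) + y = y + y*(6 + T))
L = 1303919811054/671274494605 (L = -3*(357872/(-1916420) + 645550/(-1401101)) = -3*(357872*(-1/1916420) + 645550*(-1/1401101)) = -3*(-89468/479105 - 645550/1401101) = -3*(-434639937018/671274494605) = 1303919811054/671274494605 ≈ 1.9425)
b(w, Y) = Y*(7 + w)
L + b(W, 360) = 1303919811054/671274494605 + 360*(7 - 2280) = 1303919811054/671274494605 + 360*(-2273) = 1303919811054/671274494605 - 818280 = -549289189525568346/671274494605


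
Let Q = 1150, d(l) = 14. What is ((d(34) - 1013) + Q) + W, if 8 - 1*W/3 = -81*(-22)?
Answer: -5171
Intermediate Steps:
W = -5322 (W = 24 - (-243)*(-22) = 24 - 3*1782 = 24 - 5346 = -5322)
((d(34) - 1013) + Q) + W = ((14 - 1013) + 1150) - 5322 = (-999 + 1150) - 5322 = 151 - 5322 = -5171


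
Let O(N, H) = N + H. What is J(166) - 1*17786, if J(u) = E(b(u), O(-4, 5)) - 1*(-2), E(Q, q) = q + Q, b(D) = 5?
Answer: -17778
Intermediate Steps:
O(N, H) = H + N
E(Q, q) = Q + q
J(u) = 8 (J(u) = (5 + (5 - 4)) - 1*(-2) = (5 + 1) + 2 = 6 + 2 = 8)
J(166) - 1*17786 = 8 - 1*17786 = 8 - 17786 = -17778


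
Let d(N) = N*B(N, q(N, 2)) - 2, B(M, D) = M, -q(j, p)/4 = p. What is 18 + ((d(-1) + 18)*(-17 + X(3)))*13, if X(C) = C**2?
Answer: -1750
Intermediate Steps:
q(j, p) = -4*p
d(N) = -2 + N**2 (d(N) = N*N - 2 = N**2 - 2 = -2 + N**2)
18 + ((d(-1) + 18)*(-17 + X(3)))*13 = 18 + (((-2 + (-1)**2) + 18)*(-17 + 3**2))*13 = 18 + (((-2 + 1) + 18)*(-17 + 9))*13 = 18 + ((-1 + 18)*(-8))*13 = 18 + (17*(-8))*13 = 18 - 136*13 = 18 - 1768 = -1750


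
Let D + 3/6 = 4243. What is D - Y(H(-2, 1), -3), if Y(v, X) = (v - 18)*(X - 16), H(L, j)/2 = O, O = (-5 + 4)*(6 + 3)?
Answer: 7117/2 ≈ 3558.5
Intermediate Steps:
D = 8485/2 (D = -½ + 4243 = 8485/2 ≈ 4242.5)
O = -9 (O = -1*9 = -9)
H(L, j) = -18 (H(L, j) = 2*(-9) = -18)
Y(v, X) = (-18 + v)*(-16 + X)
D - Y(H(-2, 1), -3) = 8485/2 - (288 - 18*(-3) - 16*(-18) - 3*(-18)) = 8485/2 - (288 + 54 + 288 + 54) = 8485/2 - 1*684 = 8485/2 - 684 = 7117/2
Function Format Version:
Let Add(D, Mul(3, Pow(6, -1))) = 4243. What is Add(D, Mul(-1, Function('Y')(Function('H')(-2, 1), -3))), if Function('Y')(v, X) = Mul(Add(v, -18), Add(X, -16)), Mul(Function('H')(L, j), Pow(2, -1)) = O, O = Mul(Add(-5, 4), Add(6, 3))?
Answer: Rational(7117, 2) ≈ 3558.5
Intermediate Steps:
D = Rational(8485, 2) (D = Add(Rational(-1, 2), 4243) = Rational(8485, 2) ≈ 4242.5)
O = -9 (O = Mul(-1, 9) = -9)
Function('H')(L, j) = -18 (Function('H')(L, j) = Mul(2, -9) = -18)
Function('Y')(v, X) = Mul(Add(-18, v), Add(-16, X))
Add(D, Mul(-1, Function('Y')(Function('H')(-2, 1), -3))) = Add(Rational(8485, 2), Mul(-1, Add(288, Mul(-18, -3), Mul(-16, -18), Mul(-3, -18)))) = Add(Rational(8485, 2), Mul(-1, Add(288, 54, 288, 54))) = Add(Rational(8485, 2), Mul(-1, 684)) = Add(Rational(8485, 2), -684) = Rational(7117, 2)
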